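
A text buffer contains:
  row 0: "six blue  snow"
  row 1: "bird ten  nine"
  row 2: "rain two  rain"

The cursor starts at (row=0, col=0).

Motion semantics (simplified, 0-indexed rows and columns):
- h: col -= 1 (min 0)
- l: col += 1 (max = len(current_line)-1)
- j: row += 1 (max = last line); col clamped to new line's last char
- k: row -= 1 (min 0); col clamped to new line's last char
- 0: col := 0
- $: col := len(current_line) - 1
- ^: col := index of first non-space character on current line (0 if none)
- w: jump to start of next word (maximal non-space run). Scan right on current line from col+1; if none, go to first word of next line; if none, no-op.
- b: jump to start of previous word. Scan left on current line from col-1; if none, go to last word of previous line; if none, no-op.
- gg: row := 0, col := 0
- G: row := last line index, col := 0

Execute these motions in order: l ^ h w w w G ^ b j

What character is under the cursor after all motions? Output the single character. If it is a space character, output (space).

After 1 (l): row=0 col=1 char='i'
After 2 (^): row=0 col=0 char='s'
After 3 (h): row=0 col=0 char='s'
After 4 (w): row=0 col=4 char='b'
After 5 (w): row=0 col=10 char='s'
After 6 (w): row=1 col=0 char='b'
After 7 (G): row=2 col=0 char='r'
After 8 (^): row=2 col=0 char='r'
After 9 (b): row=1 col=10 char='n'
After 10 (j): row=2 col=10 char='r'

Answer: r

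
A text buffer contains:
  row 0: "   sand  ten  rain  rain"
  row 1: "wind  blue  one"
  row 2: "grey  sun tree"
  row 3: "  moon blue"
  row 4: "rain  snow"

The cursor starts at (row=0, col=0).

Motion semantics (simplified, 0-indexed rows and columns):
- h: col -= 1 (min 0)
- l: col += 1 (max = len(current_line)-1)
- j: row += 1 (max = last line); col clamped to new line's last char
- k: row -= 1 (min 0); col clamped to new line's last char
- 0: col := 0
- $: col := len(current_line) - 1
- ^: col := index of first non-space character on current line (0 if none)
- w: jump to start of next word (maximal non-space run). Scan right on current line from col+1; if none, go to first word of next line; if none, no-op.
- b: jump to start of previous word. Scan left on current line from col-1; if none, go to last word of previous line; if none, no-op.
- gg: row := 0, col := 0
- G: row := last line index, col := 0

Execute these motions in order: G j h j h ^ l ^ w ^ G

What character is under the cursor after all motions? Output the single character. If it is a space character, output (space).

Answer: r

Derivation:
After 1 (G): row=4 col=0 char='r'
After 2 (j): row=4 col=0 char='r'
After 3 (h): row=4 col=0 char='r'
After 4 (j): row=4 col=0 char='r'
After 5 (h): row=4 col=0 char='r'
After 6 (^): row=4 col=0 char='r'
After 7 (l): row=4 col=1 char='a'
After 8 (^): row=4 col=0 char='r'
After 9 (w): row=4 col=6 char='s'
After 10 (^): row=4 col=0 char='r'
After 11 (G): row=4 col=0 char='r'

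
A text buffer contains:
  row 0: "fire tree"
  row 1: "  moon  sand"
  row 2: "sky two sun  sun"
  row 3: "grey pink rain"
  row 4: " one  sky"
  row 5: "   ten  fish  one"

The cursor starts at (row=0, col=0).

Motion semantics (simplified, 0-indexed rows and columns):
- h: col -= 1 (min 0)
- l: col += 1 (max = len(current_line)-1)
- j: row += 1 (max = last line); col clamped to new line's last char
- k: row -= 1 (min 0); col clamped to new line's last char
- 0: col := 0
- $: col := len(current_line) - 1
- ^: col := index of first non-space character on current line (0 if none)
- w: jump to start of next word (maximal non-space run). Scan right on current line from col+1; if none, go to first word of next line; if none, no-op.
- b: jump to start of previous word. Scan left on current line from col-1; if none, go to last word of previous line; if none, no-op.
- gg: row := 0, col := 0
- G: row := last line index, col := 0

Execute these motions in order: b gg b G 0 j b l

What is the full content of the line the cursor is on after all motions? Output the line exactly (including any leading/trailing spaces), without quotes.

After 1 (b): row=0 col=0 char='f'
After 2 (gg): row=0 col=0 char='f'
After 3 (b): row=0 col=0 char='f'
After 4 (G): row=5 col=0 char='_'
After 5 (0): row=5 col=0 char='_'
After 6 (j): row=5 col=0 char='_'
After 7 (b): row=4 col=6 char='s'
After 8 (l): row=4 col=7 char='k'

Answer:  one  sky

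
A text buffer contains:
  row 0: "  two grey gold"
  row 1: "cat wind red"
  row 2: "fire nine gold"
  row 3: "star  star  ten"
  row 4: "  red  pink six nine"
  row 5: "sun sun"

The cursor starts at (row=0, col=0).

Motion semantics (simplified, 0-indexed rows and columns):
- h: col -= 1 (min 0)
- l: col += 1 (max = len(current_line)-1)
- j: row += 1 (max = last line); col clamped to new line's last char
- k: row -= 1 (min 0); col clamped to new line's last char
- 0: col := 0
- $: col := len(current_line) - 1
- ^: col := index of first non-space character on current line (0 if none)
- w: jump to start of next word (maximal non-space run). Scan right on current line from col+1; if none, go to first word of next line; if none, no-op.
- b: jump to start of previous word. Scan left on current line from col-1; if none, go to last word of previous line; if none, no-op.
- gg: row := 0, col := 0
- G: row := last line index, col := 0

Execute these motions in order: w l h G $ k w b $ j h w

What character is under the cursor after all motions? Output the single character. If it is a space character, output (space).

After 1 (w): row=0 col=2 char='t'
After 2 (l): row=0 col=3 char='w'
After 3 (h): row=0 col=2 char='t'
After 4 (G): row=5 col=0 char='s'
After 5 ($): row=5 col=6 char='n'
After 6 (k): row=4 col=6 char='_'
After 7 (w): row=4 col=7 char='p'
After 8 (b): row=4 col=2 char='r'
After 9 ($): row=4 col=19 char='e'
After 10 (j): row=5 col=6 char='n'
After 11 (h): row=5 col=5 char='u'
After 12 (w): row=5 col=5 char='u'

Answer: u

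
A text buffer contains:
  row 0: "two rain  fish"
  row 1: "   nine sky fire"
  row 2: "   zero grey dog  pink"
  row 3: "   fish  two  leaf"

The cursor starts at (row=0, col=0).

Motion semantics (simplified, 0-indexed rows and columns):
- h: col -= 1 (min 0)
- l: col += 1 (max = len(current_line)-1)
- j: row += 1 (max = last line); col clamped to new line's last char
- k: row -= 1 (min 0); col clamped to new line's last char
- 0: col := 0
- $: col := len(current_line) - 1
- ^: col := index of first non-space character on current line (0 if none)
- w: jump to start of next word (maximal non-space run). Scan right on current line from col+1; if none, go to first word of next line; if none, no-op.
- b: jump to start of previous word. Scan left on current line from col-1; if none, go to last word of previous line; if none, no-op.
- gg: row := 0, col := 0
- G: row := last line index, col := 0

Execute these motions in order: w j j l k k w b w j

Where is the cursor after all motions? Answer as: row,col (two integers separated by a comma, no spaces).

Answer: 1,10

Derivation:
After 1 (w): row=0 col=4 char='r'
After 2 (j): row=1 col=4 char='i'
After 3 (j): row=2 col=4 char='e'
After 4 (l): row=2 col=5 char='r'
After 5 (k): row=1 col=5 char='n'
After 6 (k): row=0 col=5 char='a'
After 7 (w): row=0 col=10 char='f'
After 8 (b): row=0 col=4 char='r'
After 9 (w): row=0 col=10 char='f'
After 10 (j): row=1 col=10 char='y'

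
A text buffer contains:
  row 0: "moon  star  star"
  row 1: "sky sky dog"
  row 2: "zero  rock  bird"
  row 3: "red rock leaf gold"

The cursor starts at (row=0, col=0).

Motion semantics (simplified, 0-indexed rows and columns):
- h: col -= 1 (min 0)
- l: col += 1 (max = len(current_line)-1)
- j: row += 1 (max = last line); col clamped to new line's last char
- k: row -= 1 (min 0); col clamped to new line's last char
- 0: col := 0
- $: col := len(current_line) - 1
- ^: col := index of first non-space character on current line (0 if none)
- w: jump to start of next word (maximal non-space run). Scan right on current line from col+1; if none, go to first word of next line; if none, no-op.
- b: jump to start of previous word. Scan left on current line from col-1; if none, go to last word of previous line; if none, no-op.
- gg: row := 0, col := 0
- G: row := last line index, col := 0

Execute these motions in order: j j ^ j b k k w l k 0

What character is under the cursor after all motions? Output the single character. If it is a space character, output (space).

Answer: m

Derivation:
After 1 (j): row=1 col=0 char='s'
After 2 (j): row=2 col=0 char='z'
After 3 (^): row=2 col=0 char='z'
After 4 (j): row=3 col=0 char='r'
After 5 (b): row=2 col=12 char='b'
After 6 (k): row=1 col=10 char='g'
After 7 (k): row=0 col=10 char='_'
After 8 (w): row=0 col=12 char='s'
After 9 (l): row=0 col=13 char='t'
After 10 (k): row=0 col=13 char='t'
After 11 (0): row=0 col=0 char='m'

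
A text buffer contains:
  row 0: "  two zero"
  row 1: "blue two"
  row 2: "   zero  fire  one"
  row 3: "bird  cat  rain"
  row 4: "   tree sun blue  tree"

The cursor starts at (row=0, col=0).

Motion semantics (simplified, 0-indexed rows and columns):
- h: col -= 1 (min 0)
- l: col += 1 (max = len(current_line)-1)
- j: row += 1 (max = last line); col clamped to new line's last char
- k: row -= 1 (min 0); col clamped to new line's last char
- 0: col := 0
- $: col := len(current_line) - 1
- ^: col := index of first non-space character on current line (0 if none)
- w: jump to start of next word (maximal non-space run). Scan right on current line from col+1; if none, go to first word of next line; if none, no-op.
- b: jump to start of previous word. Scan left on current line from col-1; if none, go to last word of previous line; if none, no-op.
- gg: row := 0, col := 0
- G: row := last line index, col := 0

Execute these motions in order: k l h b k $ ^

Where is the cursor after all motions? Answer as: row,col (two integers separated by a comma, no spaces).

Answer: 0,2

Derivation:
After 1 (k): row=0 col=0 char='_'
After 2 (l): row=0 col=1 char='_'
After 3 (h): row=0 col=0 char='_'
After 4 (b): row=0 col=0 char='_'
After 5 (k): row=0 col=0 char='_'
After 6 ($): row=0 col=9 char='o'
After 7 (^): row=0 col=2 char='t'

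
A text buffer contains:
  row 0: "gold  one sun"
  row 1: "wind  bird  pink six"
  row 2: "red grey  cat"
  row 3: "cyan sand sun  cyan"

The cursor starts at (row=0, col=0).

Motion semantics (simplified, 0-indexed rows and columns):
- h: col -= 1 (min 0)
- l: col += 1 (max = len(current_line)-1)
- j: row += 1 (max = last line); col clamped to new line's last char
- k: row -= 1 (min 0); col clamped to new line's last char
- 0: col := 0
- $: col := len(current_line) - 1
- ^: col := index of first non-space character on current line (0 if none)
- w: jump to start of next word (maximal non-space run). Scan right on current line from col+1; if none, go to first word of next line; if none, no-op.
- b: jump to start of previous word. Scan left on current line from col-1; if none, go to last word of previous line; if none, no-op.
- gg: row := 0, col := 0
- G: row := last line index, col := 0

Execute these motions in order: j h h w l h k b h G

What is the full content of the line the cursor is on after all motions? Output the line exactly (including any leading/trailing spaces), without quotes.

After 1 (j): row=1 col=0 char='w'
After 2 (h): row=1 col=0 char='w'
After 3 (h): row=1 col=0 char='w'
After 4 (w): row=1 col=6 char='b'
After 5 (l): row=1 col=7 char='i'
After 6 (h): row=1 col=6 char='b'
After 7 (k): row=0 col=6 char='o'
After 8 (b): row=0 col=0 char='g'
After 9 (h): row=0 col=0 char='g'
After 10 (G): row=3 col=0 char='c'

Answer: cyan sand sun  cyan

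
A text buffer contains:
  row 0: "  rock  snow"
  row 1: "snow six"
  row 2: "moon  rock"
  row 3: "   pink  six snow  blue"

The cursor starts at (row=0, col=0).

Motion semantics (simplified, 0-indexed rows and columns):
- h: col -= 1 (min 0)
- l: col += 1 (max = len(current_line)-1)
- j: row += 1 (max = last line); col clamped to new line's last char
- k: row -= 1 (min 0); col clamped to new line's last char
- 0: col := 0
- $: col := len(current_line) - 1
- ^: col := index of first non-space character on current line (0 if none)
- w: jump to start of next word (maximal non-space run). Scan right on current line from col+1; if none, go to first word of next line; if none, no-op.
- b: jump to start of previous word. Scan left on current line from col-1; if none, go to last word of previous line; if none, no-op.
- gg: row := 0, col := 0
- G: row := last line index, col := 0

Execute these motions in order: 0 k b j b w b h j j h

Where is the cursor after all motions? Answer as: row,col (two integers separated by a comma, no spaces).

After 1 (0): row=0 col=0 char='_'
After 2 (k): row=0 col=0 char='_'
After 3 (b): row=0 col=0 char='_'
After 4 (j): row=1 col=0 char='s'
After 5 (b): row=0 col=8 char='s'
After 6 (w): row=1 col=0 char='s'
After 7 (b): row=0 col=8 char='s'
After 8 (h): row=0 col=7 char='_'
After 9 (j): row=1 col=7 char='x'
After 10 (j): row=2 col=7 char='o'
After 11 (h): row=2 col=6 char='r'

Answer: 2,6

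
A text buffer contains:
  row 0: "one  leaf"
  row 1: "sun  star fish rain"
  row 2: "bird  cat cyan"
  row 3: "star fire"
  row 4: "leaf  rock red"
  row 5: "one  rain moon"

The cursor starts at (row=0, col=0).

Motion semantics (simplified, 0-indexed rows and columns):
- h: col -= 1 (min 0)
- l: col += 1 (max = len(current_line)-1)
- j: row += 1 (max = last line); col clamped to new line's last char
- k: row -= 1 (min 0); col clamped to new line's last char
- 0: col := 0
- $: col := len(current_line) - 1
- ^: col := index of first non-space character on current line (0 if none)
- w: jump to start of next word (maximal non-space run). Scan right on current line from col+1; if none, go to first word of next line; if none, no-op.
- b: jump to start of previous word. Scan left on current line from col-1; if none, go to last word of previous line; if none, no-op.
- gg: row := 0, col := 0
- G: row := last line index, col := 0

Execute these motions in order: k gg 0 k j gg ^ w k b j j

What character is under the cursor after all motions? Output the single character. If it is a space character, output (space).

After 1 (k): row=0 col=0 char='o'
After 2 (gg): row=0 col=0 char='o'
After 3 (0): row=0 col=0 char='o'
After 4 (k): row=0 col=0 char='o'
After 5 (j): row=1 col=0 char='s'
After 6 (gg): row=0 col=0 char='o'
After 7 (^): row=0 col=0 char='o'
After 8 (w): row=0 col=5 char='l'
After 9 (k): row=0 col=5 char='l'
After 10 (b): row=0 col=0 char='o'
After 11 (j): row=1 col=0 char='s'
After 12 (j): row=2 col=0 char='b'

Answer: b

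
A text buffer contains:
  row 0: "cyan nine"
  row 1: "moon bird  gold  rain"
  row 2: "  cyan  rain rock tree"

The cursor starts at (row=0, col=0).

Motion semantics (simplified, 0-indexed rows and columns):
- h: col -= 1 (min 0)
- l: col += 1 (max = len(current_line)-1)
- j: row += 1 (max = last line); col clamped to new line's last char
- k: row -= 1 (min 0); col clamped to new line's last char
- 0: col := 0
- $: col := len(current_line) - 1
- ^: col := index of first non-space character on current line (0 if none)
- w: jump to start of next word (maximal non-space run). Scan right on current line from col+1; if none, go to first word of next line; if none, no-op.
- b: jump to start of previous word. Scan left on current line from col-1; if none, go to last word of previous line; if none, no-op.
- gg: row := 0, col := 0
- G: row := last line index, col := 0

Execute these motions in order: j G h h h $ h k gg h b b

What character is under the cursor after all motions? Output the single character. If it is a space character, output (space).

After 1 (j): row=1 col=0 char='m'
After 2 (G): row=2 col=0 char='_'
After 3 (h): row=2 col=0 char='_'
After 4 (h): row=2 col=0 char='_'
After 5 (h): row=2 col=0 char='_'
After 6 ($): row=2 col=21 char='e'
After 7 (h): row=2 col=20 char='e'
After 8 (k): row=1 col=20 char='n'
After 9 (gg): row=0 col=0 char='c'
After 10 (h): row=0 col=0 char='c'
After 11 (b): row=0 col=0 char='c'
After 12 (b): row=0 col=0 char='c'

Answer: c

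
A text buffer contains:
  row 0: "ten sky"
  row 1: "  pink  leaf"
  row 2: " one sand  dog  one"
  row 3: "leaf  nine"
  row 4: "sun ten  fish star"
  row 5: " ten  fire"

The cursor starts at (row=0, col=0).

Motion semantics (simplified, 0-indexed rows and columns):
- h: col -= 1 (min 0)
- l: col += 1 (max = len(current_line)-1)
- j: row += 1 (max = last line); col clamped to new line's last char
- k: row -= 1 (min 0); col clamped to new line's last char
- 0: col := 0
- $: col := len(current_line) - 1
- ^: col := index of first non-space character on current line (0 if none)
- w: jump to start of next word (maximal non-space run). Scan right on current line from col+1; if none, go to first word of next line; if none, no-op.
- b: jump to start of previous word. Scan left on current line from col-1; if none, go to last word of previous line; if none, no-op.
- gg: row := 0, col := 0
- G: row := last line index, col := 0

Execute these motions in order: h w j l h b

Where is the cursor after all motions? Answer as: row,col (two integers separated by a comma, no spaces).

After 1 (h): row=0 col=0 char='t'
After 2 (w): row=0 col=4 char='s'
After 3 (j): row=1 col=4 char='n'
After 4 (l): row=1 col=5 char='k'
After 5 (h): row=1 col=4 char='n'
After 6 (b): row=1 col=2 char='p'

Answer: 1,2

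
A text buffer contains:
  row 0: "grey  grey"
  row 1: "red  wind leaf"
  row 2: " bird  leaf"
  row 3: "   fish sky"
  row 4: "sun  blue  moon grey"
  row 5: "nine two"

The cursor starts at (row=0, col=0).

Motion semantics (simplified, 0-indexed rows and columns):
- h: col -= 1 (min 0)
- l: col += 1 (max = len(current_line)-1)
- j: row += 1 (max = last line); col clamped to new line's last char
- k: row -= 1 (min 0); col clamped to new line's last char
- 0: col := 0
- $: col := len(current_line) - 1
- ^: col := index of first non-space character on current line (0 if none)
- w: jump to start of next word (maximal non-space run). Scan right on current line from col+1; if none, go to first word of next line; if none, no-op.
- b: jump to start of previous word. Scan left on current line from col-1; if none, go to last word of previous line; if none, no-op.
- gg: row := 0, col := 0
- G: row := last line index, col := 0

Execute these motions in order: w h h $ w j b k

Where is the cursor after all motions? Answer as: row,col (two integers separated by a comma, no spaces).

Answer: 0,9

Derivation:
After 1 (w): row=0 col=6 char='g'
After 2 (h): row=0 col=5 char='_'
After 3 (h): row=0 col=4 char='_'
After 4 ($): row=0 col=9 char='y'
After 5 (w): row=1 col=0 char='r'
After 6 (j): row=2 col=0 char='_'
After 7 (b): row=1 col=10 char='l'
After 8 (k): row=0 col=9 char='y'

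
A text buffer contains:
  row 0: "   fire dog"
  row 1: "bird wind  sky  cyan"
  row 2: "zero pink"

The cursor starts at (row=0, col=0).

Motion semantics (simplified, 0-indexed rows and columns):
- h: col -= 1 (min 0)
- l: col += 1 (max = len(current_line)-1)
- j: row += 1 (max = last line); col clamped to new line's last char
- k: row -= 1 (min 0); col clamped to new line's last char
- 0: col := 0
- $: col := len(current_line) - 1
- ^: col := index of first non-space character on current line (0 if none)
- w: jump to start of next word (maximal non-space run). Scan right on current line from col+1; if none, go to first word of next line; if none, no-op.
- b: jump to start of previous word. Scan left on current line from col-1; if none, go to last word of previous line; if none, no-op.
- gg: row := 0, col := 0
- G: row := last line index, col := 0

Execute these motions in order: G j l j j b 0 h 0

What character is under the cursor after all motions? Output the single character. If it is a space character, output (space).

Answer: z

Derivation:
After 1 (G): row=2 col=0 char='z'
After 2 (j): row=2 col=0 char='z'
After 3 (l): row=2 col=1 char='e'
After 4 (j): row=2 col=1 char='e'
After 5 (j): row=2 col=1 char='e'
After 6 (b): row=2 col=0 char='z'
After 7 (0): row=2 col=0 char='z'
After 8 (h): row=2 col=0 char='z'
After 9 (0): row=2 col=0 char='z'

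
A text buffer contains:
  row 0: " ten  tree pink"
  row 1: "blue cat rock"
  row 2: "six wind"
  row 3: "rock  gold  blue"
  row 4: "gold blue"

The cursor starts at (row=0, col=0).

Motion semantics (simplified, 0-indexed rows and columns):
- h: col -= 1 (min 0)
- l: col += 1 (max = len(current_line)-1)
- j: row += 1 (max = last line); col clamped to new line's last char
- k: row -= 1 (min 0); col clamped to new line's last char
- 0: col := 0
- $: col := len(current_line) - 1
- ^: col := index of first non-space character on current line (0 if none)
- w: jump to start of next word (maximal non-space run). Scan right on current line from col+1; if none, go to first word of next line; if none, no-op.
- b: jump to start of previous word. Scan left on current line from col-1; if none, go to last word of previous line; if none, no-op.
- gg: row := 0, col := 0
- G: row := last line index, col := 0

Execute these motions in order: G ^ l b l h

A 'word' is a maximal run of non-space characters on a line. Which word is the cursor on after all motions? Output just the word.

After 1 (G): row=4 col=0 char='g'
After 2 (^): row=4 col=0 char='g'
After 3 (l): row=4 col=1 char='o'
After 4 (b): row=4 col=0 char='g'
After 5 (l): row=4 col=1 char='o'
After 6 (h): row=4 col=0 char='g'

Answer: gold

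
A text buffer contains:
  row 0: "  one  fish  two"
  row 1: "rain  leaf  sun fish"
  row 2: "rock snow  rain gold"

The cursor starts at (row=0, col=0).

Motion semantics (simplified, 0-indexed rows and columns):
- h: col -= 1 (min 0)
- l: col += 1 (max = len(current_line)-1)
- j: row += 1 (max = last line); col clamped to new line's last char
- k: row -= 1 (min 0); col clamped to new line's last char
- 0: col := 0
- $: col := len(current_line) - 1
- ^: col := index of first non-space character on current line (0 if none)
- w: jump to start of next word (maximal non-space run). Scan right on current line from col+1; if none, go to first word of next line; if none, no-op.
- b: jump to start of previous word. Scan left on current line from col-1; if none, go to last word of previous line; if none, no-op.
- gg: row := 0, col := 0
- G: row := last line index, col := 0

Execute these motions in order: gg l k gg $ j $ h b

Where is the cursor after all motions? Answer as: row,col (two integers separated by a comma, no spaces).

Answer: 1,16

Derivation:
After 1 (gg): row=0 col=0 char='_'
After 2 (l): row=0 col=1 char='_'
After 3 (k): row=0 col=1 char='_'
After 4 (gg): row=0 col=0 char='_'
After 5 ($): row=0 col=15 char='o'
After 6 (j): row=1 col=15 char='_'
After 7 ($): row=1 col=19 char='h'
After 8 (h): row=1 col=18 char='s'
After 9 (b): row=1 col=16 char='f'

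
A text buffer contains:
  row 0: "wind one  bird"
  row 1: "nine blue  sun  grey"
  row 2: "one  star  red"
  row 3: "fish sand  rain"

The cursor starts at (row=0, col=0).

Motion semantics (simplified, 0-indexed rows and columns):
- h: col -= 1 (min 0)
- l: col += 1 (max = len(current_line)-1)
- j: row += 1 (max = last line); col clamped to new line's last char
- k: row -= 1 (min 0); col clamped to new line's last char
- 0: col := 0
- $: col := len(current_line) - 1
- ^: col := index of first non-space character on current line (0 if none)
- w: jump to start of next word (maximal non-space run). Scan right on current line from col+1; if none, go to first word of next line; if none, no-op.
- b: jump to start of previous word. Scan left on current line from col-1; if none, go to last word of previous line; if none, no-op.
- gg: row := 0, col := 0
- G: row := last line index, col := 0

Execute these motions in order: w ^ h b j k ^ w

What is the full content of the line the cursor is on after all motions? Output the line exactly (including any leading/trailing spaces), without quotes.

Answer: wind one  bird

Derivation:
After 1 (w): row=0 col=5 char='o'
After 2 (^): row=0 col=0 char='w'
After 3 (h): row=0 col=0 char='w'
After 4 (b): row=0 col=0 char='w'
After 5 (j): row=1 col=0 char='n'
After 6 (k): row=0 col=0 char='w'
After 7 (^): row=0 col=0 char='w'
After 8 (w): row=0 col=5 char='o'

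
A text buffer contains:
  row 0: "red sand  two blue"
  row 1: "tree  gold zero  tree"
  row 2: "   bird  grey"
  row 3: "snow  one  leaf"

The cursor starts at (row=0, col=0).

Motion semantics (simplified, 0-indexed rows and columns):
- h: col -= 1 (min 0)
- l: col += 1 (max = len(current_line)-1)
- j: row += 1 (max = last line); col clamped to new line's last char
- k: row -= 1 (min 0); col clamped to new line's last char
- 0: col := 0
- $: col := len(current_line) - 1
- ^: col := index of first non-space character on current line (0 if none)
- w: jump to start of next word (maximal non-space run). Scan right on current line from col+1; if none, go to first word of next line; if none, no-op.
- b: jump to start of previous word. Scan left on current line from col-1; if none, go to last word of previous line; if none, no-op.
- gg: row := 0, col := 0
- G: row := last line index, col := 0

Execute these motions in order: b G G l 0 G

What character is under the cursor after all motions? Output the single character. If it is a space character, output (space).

After 1 (b): row=0 col=0 char='r'
After 2 (G): row=3 col=0 char='s'
After 3 (G): row=3 col=0 char='s'
After 4 (l): row=3 col=1 char='n'
After 5 (0): row=3 col=0 char='s'
After 6 (G): row=3 col=0 char='s'

Answer: s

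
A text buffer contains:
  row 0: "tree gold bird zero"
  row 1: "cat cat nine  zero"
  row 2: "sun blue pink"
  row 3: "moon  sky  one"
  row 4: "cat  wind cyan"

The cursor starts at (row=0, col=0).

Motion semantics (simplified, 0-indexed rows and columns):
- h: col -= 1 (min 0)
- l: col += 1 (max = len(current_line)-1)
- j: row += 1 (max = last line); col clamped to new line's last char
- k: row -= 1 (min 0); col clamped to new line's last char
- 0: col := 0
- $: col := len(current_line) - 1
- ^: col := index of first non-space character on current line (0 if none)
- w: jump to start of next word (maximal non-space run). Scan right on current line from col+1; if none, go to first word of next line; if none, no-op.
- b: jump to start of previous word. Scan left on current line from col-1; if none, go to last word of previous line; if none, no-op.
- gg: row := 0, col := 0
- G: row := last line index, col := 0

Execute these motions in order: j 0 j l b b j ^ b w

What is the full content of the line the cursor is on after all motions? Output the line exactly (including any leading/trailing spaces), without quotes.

Answer: sun blue pink

Derivation:
After 1 (j): row=1 col=0 char='c'
After 2 (0): row=1 col=0 char='c'
After 3 (j): row=2 col=0 char='s'
After 4 (l): row=2 col=1 char='u'
After 5 (b): row=2 col=0 char='s'
After 6 (b): row=1 col=14 char='z'
After 7 (j): row=2 col=12 char='k'
After 8 (^): row=2 col=0 char='s'
After 9 (b): row=1 col=14 char='z'
After 10 (w): row=2 col=0 char='s'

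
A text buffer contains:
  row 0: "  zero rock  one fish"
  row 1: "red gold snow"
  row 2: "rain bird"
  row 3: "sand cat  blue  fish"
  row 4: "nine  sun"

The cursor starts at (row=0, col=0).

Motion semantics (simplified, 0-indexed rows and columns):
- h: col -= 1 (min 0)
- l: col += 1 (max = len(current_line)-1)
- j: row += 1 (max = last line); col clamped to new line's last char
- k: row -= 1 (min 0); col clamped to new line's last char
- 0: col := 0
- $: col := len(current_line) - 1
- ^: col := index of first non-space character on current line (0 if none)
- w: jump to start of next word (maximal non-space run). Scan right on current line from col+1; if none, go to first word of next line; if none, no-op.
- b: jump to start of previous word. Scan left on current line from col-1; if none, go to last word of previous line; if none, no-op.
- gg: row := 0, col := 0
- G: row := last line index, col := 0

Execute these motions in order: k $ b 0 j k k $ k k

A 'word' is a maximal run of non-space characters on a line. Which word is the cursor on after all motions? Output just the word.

Answer: fish

Derivation:
After 1 (k): row=0 col=0 char='_'
After 2 ($): row=0 col=20 char='h'
After 3 (b): row=0 col=17 char='f'
After 4 (0): row=0 col=0 char='_'
After 5 (j): row=1 col=0 char='r'
After 6 (k): row=0 col=0 char='_'
After 7 (k): row=0 col=0 char='_'
After 8 ($): row=0 col=20 char='h'
After 9 (k): row=0 col=20 char='h'
After 10 (k): row=0 col=20 char='h'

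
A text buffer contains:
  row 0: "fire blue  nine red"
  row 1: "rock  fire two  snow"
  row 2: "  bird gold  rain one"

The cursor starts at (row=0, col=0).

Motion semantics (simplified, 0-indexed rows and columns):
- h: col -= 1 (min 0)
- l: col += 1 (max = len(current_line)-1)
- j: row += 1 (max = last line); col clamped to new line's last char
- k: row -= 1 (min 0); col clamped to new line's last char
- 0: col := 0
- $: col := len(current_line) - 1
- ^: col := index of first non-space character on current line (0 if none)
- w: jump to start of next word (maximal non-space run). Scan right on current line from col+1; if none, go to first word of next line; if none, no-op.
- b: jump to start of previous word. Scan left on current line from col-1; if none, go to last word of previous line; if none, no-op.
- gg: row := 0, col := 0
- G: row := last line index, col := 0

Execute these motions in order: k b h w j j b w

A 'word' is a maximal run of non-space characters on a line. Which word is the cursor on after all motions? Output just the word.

Answer: gold

Derivation:
After 1 (k): row=0 col=0 char='f'
After 2 (b): row=0 col=0 char='f'
After 3 (h): row=0 col=0 char='f'
After 4 (w): row=0 col=5 char='b'
After 5 (j): row=1 col=5 char='_'
After 6 (j): row=2 col=5 char='d'
After 7 (b): row=2 col=2 char='b'
After 8 (w): row=2 col=7 char='g'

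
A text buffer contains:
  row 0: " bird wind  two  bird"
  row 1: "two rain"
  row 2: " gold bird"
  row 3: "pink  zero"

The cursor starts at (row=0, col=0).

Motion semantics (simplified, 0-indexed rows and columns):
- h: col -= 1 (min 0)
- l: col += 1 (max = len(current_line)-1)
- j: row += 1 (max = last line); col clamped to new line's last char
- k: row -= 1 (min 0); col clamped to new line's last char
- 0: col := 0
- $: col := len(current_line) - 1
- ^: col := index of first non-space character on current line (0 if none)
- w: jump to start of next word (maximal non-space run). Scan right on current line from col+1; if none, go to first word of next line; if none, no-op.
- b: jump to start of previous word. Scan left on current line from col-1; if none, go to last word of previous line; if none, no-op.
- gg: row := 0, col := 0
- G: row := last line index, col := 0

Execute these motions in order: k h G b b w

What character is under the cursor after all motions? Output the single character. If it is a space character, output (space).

After 1 (k): row=0 col=0 char='_'
After 2 (h): row=0 col=0 char='_'
After 3 (G): row=3 col=0 char='p'
After 4 (b): row=2 col=6 char='b'
After 5 (b): row=2 col=1 char='g'
After 6 (w): row=2 col=6 char='b'

Answer: b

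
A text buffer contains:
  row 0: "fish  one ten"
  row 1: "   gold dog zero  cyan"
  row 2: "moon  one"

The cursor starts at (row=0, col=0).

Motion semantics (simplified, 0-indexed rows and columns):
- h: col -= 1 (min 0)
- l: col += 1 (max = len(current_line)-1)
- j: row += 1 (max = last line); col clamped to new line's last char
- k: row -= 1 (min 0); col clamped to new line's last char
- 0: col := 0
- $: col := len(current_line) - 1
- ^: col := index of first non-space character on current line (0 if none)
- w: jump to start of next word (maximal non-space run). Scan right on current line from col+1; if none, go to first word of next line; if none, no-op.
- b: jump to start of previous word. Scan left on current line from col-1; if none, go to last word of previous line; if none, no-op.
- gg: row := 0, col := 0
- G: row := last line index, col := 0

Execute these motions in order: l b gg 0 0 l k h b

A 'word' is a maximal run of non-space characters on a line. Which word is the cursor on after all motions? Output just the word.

After 1 (l): row=0 col=1 char='i'
After 2 (b): row=0 col=0 char='f'
After 3 (gg): row=0 col=0 char='f'
After 4 (0): row=0 col=0 char='f'
After 5 (0): row=0 col=0 char='f'
After 6 (l): row=0 col=1 char='i'
After 7 (k): row=0 col=1 char='i'
After 8 (h): row=0 col=0 char='f'
After 9 (b): row=0 col=0 char='f'

Answer: fish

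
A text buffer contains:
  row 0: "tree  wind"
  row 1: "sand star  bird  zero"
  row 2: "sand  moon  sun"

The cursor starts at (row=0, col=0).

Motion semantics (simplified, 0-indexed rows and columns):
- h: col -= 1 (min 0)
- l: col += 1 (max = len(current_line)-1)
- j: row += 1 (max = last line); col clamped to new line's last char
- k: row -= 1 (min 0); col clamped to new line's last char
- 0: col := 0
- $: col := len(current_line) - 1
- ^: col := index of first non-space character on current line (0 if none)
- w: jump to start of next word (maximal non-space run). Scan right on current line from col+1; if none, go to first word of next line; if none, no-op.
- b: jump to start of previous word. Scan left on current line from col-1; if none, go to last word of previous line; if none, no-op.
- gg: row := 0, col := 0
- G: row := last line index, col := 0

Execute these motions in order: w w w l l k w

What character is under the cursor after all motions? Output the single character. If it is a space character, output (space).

Answer: s

Derivation:
After 1 (w): row=0 col=6 char='w'
After 2 (w): row=1 col=0 char='s'
After 3 (w): row=1 col=5 char='s'
After 4 (l): row=1 col=6 char='t'
After 5 (l): row=1 col=7 char='a'
After 6 (k): row=0 col=7 char='i'
After 7 (w): row=1 col=0 char='s'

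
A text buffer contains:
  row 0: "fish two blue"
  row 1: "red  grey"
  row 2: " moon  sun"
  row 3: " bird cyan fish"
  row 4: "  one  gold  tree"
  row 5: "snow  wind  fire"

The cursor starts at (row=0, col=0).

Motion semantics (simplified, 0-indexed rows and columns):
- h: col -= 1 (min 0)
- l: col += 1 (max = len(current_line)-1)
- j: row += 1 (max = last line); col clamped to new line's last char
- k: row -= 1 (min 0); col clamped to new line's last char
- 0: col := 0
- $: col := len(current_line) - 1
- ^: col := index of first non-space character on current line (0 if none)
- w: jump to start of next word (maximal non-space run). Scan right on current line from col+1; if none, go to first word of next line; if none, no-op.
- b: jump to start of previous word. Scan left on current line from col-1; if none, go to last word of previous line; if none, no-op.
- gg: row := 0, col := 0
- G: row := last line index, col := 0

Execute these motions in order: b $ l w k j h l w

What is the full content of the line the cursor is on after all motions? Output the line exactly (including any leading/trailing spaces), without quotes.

After 1 (b): row=0 col=0 char='f'
After 2 ($): row=0 col=12 char='e'
After 3 (l): row=0 col=12 char='e'
After 4 (w): row=1 col=0 char='r'
After 5 (k): row=0 col=0 char='f'
After 6 (j): row=1 col=0 char='r'
After 7 (h): row=1 col=0 char='r'
After 8 (l): row=1 col=1 char='e'
After 9 (w): row=1 col=5 char='g'

Answer: red  grey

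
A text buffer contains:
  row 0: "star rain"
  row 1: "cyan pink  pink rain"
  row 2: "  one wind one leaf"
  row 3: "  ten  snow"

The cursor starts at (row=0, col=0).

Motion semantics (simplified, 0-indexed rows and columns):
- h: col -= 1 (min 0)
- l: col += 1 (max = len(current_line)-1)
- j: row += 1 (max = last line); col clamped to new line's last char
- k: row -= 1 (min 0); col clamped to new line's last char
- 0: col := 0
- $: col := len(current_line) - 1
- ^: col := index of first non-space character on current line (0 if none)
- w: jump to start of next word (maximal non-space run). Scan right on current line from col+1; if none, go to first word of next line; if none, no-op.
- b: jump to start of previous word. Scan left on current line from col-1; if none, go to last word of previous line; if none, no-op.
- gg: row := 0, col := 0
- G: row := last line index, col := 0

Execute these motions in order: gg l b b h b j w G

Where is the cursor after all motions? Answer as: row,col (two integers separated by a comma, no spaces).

After 1 (gg): row=0 col=0 char='s'
After 2 (l): row=0 col=1 char='t'
After 3 (b): row=0 col=0 char='s'
After 4 (b): row=0 col=0 char='s'
After 5 (h): row=0 col=0 char='s'
After 6 (b): row=0 col=0 char='s'
After 7 (j): row=1 col=0 char='c'
After 8 (w): row=1 col=5 char='p'
After 9 (G): row=3 col=0 char='_'

Answer: 3,0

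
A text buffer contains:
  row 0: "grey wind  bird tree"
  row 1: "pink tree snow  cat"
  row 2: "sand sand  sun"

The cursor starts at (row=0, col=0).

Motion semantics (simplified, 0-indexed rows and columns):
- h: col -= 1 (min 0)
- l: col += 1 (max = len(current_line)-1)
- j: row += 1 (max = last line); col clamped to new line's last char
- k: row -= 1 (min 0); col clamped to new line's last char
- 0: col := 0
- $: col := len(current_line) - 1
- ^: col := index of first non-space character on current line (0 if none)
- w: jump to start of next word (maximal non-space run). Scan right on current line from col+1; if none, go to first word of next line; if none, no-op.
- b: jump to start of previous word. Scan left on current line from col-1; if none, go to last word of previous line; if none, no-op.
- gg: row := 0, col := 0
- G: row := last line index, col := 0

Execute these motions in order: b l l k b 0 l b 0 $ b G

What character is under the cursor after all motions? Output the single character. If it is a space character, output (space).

Answer: s

Derivation:
After 1 (b): row=0 col=0 char='g'
After 2 (l): row=0 col=1 char='r'
After 3 (l): row=0 col=2 char='e'
After 4 (k): row=0 col=2 char='e'
After 5 (b): row=0 col=0 char='g'
After 6 (0): row=0 col=0 char='g'
After 7 (l): row=0 col=1 char='r'
After 8 (b): row=0 col=0 char='g'
After 9 (0): row=0 col=0 char='g'
After 10 ($): row=0 col=19 char='e'
After 11 (b): row=0 col=16 char='t'
After 12 (G): row=2 col=0 char='s'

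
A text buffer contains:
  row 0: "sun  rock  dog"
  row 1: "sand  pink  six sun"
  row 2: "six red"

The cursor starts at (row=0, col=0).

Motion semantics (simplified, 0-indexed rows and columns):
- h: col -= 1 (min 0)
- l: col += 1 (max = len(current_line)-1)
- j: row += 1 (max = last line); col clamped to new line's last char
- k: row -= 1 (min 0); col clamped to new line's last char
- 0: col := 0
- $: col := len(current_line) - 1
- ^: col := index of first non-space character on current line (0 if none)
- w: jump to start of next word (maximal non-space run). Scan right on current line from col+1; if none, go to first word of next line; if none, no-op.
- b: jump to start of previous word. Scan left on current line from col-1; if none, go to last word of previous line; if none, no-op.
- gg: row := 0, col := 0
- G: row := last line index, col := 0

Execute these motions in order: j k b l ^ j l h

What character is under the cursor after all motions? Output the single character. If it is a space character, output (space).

After 1 (j): row=1 col=0 char='s'
After 2 (k): row=0 col=0 char='s'
After 3 (b): row=0 col=0 char='s'
After 4 (l): row=0 col=1 char='u'
After 5 (^): row=0 col=0 char='s'
After 6 (j): row=1 col=0 char='s'
After 7 (l): row=1 col=1 char='a'
After 8 (h): row=1 col=0 char='s'

Answer: s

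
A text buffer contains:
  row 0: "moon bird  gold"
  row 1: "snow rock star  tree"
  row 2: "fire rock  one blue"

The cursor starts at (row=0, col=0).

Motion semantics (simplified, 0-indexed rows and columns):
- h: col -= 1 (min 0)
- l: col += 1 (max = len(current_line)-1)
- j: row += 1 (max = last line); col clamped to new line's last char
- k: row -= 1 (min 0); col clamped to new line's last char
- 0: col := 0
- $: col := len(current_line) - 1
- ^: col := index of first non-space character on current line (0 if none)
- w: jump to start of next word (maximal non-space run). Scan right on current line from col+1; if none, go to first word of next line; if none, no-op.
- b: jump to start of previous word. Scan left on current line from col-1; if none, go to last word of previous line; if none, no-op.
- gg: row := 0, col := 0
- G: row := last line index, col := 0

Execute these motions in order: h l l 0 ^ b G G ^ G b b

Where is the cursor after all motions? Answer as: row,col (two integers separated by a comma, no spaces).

Answer: 1,10

Derivation:
After 1 (h): row=0 col=0 char='m'
After 2 (l): row=0 col=1 char='o'
After 3 (l): row=0 col=2 char='o'
After 4 (0): row=0 col=0 char='m'
After 5 (^): row=0 col=0 char='m'
After 6 (b): row=0 col=0 char='m'
After 7 (G): row=2 col=0 char='f'
After 8 (G): row=2 col=0 char='f'
After 9 (^): row=2 col=0 char='f'
After 10 (G): row=2 col=0 char='f'
After 11 (b): row=1 col=16 char='t'
After 12 (b): row=1 col=10 char='s'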